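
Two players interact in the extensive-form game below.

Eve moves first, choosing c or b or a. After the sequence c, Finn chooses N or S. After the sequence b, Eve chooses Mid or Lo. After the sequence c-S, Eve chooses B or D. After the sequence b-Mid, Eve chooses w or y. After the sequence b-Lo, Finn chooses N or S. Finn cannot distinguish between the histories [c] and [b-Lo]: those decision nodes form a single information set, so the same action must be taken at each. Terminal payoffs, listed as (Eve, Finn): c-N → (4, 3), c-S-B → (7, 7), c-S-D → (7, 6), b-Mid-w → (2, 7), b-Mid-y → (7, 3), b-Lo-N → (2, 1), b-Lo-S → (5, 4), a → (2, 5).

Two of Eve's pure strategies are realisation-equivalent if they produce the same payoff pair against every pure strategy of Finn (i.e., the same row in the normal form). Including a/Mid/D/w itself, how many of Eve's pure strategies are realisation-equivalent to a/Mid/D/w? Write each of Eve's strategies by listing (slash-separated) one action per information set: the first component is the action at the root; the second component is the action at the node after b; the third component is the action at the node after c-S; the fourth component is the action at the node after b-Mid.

8

Row for a/Mid/D/w (columns N, S): (2,5) (2,5).
Under a/Mid/D/w, Eve's choice at the node after b and at the node after c-S and at the node after b-Mid can never be reached regardless of what Finn does, so varying those choices leaves every outcome unchanged.
Holding the reachable choices fixed and varying the unreachable ones freely already gives 2 × 2 × 2 = 8 equivalent strategies.
No other strategy reproduces this row, so those 8 are the full class: a/Mid/B/w, a/Mid/B/y, a/Mid/D/w, a/Mid/D/y, a/Lo/B/w, a/Lo/B/y, a/Lo/D/w, a/Lo/D/y.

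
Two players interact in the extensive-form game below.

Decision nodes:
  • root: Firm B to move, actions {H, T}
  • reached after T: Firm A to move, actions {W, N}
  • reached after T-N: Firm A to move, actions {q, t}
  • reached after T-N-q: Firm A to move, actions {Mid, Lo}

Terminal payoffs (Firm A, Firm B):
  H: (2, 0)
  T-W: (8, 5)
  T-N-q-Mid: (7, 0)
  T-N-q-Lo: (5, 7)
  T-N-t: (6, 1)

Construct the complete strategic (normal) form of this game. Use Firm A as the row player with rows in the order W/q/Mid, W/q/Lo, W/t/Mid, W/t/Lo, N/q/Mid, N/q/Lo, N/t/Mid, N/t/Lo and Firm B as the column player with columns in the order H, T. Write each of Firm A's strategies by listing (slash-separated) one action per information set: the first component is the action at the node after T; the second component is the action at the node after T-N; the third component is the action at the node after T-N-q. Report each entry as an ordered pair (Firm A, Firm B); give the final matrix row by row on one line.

               H        T
W/q/Mid    (2,0)    (8,5)
 W/q/Lo    (2,0)    (8,5)
W/t/Mid    (2,0)    (8,5)
 W/t/Lo    (2,0)    (8,5)
N/q/Mid    (2,0)    (7,0)
 N/q/Lo    (2,0)    (5,7)
N/t/Mid    (2,0)    (6,1)
 N/t/Lo    (2,0)    (6,1)

W/q/Mid: (2,0) (8,5) | W/q/Lo: (2,0) (8,5) | W/t/Mid: (2,0) (8,5) | W/t/Lo: (2,0) (8,5) | N/q/Mid: (2,0) (7,0) | N/q/Lo: (2,0) (5,7) | N/t/Mid: (2,0) (6,1) | N/t/Lo: (2,0) (6,1)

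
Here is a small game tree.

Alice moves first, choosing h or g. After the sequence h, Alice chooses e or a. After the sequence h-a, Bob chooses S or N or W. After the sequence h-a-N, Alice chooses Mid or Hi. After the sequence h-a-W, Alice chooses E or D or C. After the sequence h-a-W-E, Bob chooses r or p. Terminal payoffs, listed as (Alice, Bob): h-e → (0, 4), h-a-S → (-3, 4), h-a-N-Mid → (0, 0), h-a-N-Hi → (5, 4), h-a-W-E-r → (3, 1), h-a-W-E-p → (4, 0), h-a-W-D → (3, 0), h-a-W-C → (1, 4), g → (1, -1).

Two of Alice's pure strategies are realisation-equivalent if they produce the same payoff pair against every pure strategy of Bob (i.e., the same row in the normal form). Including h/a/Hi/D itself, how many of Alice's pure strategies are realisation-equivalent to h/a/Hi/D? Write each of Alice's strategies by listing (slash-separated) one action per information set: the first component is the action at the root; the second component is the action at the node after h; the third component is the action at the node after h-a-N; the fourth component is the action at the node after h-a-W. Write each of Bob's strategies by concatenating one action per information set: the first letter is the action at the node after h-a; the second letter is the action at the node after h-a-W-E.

1

Row for h/a/Hi/D (columns Sr, Sp, Nr, Np, Wr, Wp): (-3,4) (-3,4) (5,4) (5,4) (3,0) (3,0).
Every one of Alice's information sets is on the play path for some reply by Bob when Alice follows h/a/Hi/D.
Changing the action at any of them therefore changes at least one column, so only h/a/Hi/D itself gives this row.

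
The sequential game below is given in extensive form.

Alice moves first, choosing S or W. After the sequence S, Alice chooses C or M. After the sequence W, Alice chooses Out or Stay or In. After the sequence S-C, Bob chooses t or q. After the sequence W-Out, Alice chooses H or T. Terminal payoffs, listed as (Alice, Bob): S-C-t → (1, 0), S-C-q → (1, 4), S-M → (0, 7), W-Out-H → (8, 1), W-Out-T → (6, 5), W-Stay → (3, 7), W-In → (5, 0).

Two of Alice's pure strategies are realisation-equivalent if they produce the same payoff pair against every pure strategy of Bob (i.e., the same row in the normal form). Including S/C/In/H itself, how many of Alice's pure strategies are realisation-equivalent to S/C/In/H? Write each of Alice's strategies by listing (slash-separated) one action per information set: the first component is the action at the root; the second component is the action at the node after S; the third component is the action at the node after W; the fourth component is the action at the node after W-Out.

6

Row for S/C/In/H (columns t, q): (1,0) (1,4).
Under S/C/In/H, Alice's choice at the node after W and at the node after W-Out can never be reached regardless of what Bob does, so varying those choices leaves every outcome unchanged.
Holding the reachable choices fixed and varying the unreachable ones freely already gives 3 × 2 = 6 equivalent strategies.
No other strategy reproduces this row, so those 6 are the full class: S/C/Out/H, S/C/Out/T, S/C/Stay/H, S/C/Stay/T, S/C/In/H, S/C/In/T.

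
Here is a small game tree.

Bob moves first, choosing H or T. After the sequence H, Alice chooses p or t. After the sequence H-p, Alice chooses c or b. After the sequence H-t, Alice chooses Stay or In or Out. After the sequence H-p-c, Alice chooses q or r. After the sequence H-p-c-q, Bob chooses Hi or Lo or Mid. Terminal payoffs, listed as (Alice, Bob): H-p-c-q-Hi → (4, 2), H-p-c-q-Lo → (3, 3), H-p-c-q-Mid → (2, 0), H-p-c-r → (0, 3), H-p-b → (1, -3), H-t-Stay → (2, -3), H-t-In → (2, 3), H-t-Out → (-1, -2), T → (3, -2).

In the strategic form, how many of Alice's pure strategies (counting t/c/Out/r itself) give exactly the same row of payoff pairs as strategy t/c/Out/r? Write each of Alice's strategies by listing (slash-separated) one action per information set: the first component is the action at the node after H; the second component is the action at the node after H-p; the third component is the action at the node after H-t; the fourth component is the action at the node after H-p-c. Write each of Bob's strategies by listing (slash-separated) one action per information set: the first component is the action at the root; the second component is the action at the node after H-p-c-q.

Row for t/c/Out/r (columns H/Hi, H/Lo, H/Mid, T/Hi, T/Lo, T/Mid): (-1,-2) (-1,-2) (-1,-2) (3,-2) (3,-2) (3,-2).
Under t/c/Out/r, Alice's choice at the node after H-p and at the node after H-p-c can never be reached regardless of what Bob does, so varying those choices leaves every outcome unchanged.
Holding the reachable choices fixed and varying the unreachable ones freely already gives 2 × 2 = 4 equivalent strategies.
No other strategy reproduces this row, so those 4 are the full class: t/c/Out/q, t/c/Out/r, t/b/Out/q, t/b/Out/r.

4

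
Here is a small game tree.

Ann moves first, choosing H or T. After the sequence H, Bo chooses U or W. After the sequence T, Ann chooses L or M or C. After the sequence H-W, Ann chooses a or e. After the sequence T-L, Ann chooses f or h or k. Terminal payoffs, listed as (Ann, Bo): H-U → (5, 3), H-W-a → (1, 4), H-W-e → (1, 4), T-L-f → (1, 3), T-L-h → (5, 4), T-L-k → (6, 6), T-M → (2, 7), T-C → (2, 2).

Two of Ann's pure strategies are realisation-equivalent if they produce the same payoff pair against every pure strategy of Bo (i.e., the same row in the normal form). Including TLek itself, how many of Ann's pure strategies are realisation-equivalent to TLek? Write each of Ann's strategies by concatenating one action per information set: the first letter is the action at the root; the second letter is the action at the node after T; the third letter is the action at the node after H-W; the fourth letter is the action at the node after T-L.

Row for TLek (columns U, W): (6,6) (6,6).
Under TLek, Ann's choice at the node after H-W can never be reached regardless of what Bo does, so varying those choices leaves every outcome unchanged.
Holding the reachable choices fixed and varying the unreachable one freely already gives 2 equivalent strategies.
No other strategy reproduces this row, so those 2 are the full class: TLak, TLek.

2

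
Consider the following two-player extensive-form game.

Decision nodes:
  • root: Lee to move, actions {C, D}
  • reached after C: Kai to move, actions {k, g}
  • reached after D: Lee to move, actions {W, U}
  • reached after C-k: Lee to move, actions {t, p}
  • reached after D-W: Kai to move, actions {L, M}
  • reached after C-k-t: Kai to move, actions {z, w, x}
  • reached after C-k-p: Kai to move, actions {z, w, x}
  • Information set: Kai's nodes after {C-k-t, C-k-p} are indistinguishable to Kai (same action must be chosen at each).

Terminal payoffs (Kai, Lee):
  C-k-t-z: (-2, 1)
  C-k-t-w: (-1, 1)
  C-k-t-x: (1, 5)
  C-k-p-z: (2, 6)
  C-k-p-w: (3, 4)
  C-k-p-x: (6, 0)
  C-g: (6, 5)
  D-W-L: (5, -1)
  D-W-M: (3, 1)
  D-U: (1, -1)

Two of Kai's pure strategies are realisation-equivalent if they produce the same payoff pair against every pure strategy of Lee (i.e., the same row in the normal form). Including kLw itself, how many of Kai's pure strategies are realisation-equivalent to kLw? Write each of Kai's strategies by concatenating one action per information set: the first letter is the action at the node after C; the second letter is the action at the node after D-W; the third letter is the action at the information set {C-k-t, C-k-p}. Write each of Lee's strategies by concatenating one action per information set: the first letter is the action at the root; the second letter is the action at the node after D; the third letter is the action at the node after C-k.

Row for kLw (columns CWt, CWp, CUt, CUp, DWt, DWp, DUt, DUp): (-1,1) (3,4) (-1,1) (3,4) (5,-1) (5,-1) (1,-1) (1,-1).
Every one of Kai's information sets is on the play path for some reply by Lee when Kai follows kLw.
Changing the action at any of them therefore changes at least one column, so only kLw itself gives this row.

1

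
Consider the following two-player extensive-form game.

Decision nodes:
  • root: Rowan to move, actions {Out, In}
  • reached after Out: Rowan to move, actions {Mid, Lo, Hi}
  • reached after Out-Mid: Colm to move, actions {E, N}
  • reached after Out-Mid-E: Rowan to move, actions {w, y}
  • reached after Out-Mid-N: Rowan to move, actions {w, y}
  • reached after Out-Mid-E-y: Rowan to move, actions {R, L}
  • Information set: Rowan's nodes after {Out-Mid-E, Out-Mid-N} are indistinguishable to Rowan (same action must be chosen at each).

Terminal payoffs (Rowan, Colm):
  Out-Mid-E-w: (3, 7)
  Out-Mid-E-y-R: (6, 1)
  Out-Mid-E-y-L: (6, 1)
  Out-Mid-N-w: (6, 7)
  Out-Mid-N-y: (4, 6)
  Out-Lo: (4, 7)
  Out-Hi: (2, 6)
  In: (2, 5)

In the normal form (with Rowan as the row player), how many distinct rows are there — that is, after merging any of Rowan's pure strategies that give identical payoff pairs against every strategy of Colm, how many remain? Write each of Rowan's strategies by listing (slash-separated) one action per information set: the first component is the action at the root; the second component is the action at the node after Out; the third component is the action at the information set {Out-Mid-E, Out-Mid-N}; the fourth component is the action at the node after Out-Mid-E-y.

Rowan has 24 pure strategies: Out/Mid/w/R, Out/Mid/w/L, Out/Mid/y/R, Out/Mid/y/L, Out/Lo/w/R, Out/Lo/w/L, Out/Lo/y/R, Out/Lo/y/L, Out/Hi/w/R, Out/Hi/w/L, Out/Hi/y/R, Out/Hi/y/L, In/Mid/w/R, In/Mid/w/L, In/Mid/y/R, In/Mid/y/L, In/Lo/w/R, In/Lo/w/L, In/Lo/y/R, In/Lo/y/L, In/Hi/w/R, In/Hi/w/L, In/Hi/y/R, In/Hi/y/L. Columns: E, N.
{Out/Mid/w/R, Out/Mid/w/L} → row (3,7) (6,7)
{Out/Mid/y/R, Out/Mid/y/L} → row (6,1) (4,6)
{Out/Lo/w/R, Out/Lo/w/L, Out/Lo/y/R, Out/Lo/y/L} → row (4,7) (4,7)
{Out/Hi/w/R, Out/Hi/w/L, Out/Hi/y/R, Out/Hi/y/L} → row (2,6) (2,6)
{In/Mid/w/R, In/Mid/w/L, In/Mid/y/R, In/Mid/y/L, In/Lo/w/R, In/Lo/w/L, In/Lo/y/R, In/Lo/y/L, In/Hi/w/R, In/Hi/w/L, In/Hi/y/R, In/Hi/y/L} → row (2,5) (2,5)
That's 5 distinct rows out of 24 strategies.

5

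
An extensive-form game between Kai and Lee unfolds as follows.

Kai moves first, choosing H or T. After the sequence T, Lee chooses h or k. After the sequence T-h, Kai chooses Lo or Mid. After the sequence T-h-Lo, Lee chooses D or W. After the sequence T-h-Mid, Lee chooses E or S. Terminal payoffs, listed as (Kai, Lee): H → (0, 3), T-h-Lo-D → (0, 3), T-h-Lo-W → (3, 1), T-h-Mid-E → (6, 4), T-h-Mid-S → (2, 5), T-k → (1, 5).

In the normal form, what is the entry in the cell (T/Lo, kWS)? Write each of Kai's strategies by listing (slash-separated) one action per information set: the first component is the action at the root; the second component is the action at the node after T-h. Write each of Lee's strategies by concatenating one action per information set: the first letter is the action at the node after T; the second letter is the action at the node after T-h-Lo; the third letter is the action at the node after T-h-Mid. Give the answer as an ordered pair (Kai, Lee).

(1, 5)

Trace the play path from the root:
  Kai plays T
  Lee plays k at [T]
→ terminal payoff (1, 5).
(Kai's choice at the node after T-h is never reached on this path, so it doesn't affect the outcome.)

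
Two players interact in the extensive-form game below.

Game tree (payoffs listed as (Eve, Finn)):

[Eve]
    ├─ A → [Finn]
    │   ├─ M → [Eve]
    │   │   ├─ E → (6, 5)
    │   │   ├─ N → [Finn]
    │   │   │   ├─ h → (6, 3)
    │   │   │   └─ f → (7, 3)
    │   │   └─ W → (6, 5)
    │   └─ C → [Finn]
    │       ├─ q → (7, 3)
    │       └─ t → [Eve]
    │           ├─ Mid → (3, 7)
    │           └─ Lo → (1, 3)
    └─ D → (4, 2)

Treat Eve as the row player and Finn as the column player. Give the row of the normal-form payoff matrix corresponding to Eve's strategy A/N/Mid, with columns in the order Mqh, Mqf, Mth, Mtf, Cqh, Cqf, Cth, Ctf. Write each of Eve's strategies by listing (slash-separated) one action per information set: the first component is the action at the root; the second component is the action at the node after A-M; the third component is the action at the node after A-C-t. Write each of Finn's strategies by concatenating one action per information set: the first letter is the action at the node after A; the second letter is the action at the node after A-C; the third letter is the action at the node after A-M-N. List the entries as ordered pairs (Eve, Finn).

(6,3) (7,3) (6,3) (7,3) (7,3) (7,3) (3,7) (3,7)

vs Mqh: Eve plays A → Finn plays M at [A] → Eve plays N at [A-M] → Finn plays h at [A-M-N] → (6, 3)
vs Mqf: Eve plays A → Finn plays M at [A] → Eve plays N at [A-M] → Finn plays f at [A-M-N] → (7, 3)
vs Mth: Eve plays A → Finn plays M at [A] → Eve plays N at [A-M] → Finn plays h at [A-M-N] → (6, 3)
vs Mtf: Eve plays A → Finn plays M at [A] → Eve plays N at [A-M] → Finn plays f at [A-M-N] → (7, 3)
vs Cqh: Eve plays A → Finn plays C at [A] → Finn plays q at [A-C] → (7, 3)
vs Cqf: Eve plays A → Finn plays C at [A] → Finn plays q at [A-C] → (7, 3)
vs Cth: Eve plays A → Finn plays C at [A] → Finn plays t at [A-C] → Eve plays Mid at [A-C-t] → (3, 7)
vs Ctf: Eve plays A → Finn plays C at [A] → Finn plays t at [A-C] → Eve plays Mid at [A-C-t] → (3, 7)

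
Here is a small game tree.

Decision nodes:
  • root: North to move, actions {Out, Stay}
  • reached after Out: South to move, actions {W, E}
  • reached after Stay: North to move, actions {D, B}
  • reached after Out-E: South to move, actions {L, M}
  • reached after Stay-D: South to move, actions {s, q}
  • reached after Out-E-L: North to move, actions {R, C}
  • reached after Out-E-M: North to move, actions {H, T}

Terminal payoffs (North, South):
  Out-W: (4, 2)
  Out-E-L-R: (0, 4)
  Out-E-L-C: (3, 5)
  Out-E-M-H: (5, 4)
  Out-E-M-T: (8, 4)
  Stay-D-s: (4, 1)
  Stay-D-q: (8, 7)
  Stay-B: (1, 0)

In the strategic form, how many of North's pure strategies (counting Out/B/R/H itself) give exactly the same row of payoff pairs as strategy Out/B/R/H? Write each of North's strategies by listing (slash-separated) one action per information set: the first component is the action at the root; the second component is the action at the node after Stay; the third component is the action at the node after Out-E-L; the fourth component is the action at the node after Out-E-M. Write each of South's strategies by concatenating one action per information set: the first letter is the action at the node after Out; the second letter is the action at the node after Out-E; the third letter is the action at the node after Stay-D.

Row for Out/B/R/H (columns WLs, WLq, WMs, WMq, ELs, ELq, EMs, EMq): (4,2) (4,2) (4,2) (4,2) (0,4) (0,4) (5,4) (5,4).
Under Out/B/R/H, North's choice at the node after Stay can never be reached regardless of what South does, so varying those choices leaves every outcome unchanged.
Holding the reachable choices fixed and varying the unreachable one freely already gives 2 equivalent strategies.
No other strategy reproduces this row, so those 2 are the full class: Out/D/R/H, Out/B/R/H.

2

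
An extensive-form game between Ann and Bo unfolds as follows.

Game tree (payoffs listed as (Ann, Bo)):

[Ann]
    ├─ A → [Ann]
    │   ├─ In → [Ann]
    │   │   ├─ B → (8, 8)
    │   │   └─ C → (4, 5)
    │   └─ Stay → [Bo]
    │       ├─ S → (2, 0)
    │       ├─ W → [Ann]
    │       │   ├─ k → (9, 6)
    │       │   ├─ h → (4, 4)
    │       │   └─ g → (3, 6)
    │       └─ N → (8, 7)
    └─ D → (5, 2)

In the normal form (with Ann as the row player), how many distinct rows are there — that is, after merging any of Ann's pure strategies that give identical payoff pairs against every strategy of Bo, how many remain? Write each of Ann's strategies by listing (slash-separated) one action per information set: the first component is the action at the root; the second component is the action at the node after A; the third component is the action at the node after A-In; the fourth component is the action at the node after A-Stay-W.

Ann has 24 pure strategies: A/In/B/k, A/In/B/h, A/In/B/g, A/In/C/k, A/In/C/h, A/In/C/g, A/Stay/B/k, A/Stay/B/h, A/Stay/B/g, A/Stay/C/k, A/Stay/C/h, A/Stay/C/g, D/In/B/k, D/In/B/h, D/In/B/g, D/In/C/k, D/In/C/h, D/In/C/g, D/Stay/B/k, D/Stay/B/h, D/Stay/B/g, D/Stay/C/k, D/Stay/C/h, D/Stay/C/g. Columns: S, W, N.
{A/In/B/k, A/In/B/h, A/In/B/g} → row (8,8) (8,8) (8,8)
{A/In/C/k, A/In/C/h, A/In/C/g} → row (4,5) (4,5) (4,5)
{A/Stay/B/k, A/Stay/C/k} → row (2,0) (9,6) (8,7)
{A/Stay/B/h, A/Stay/C/h} → row (2,0) (4,4) (8,7)
{A/Stay/B/g, A/Stay/C/g} → row (2,0) (3,6) (8,7)
{D/In/B/k, D/In/B/h, D/In/B/g, D/In/C/k, D/In/C/h, D/In/C/g, D/Stay/B/k, D/Stay/B/h, D/Stay/B/g, D/Stay/C/k, D/Stay/C/h, D/Stay/C/g} → row (5,2) (5,2) (5,2)
That's 6 distinct rows out of 24 strategies.

6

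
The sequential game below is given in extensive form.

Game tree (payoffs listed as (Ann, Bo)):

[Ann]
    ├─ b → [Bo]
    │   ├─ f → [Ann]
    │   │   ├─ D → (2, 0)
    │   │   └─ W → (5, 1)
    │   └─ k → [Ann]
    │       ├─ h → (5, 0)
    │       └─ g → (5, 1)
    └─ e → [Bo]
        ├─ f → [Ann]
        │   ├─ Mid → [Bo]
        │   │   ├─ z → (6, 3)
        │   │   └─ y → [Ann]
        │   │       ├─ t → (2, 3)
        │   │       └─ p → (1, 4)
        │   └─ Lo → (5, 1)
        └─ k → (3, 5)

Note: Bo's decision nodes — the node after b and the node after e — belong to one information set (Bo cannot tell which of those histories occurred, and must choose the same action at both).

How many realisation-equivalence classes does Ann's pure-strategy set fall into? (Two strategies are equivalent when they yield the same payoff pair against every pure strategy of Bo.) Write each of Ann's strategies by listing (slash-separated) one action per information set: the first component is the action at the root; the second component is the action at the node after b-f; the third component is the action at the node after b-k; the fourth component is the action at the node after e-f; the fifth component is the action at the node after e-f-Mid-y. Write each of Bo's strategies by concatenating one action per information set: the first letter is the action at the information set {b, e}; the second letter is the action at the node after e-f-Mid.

Ann has 32 pure strategies: b/D/h/Mid/t, b/D/h/Mid/p, b/D/h/Lo/t, b/D/h/Lo/p, b/D/g/Mid/t, b/D/g/Mid/p, b/D/g/Lo/t, b/D/g/Lo/p, b/W/h/Mid/t, b/W/h/Mid/p, b/W/h/Lo/t, b/W/h/Lo/p, b/W/g/Mid/t, b/W/g/Mid/p, b/W/g/Lo/t, b/W/g/Lo/p, e/D/h/Mid/t, e/D/h/Mid/p, e/D/h/Lo/t, e/D/h/Lo/p, e/D/g/Mid/t, e/D/g/Mid/p, e/D/g/Lo/t, e/D/g/Lo/p, e/W/h/Mid/t, e/W/h/Mid/p, e/W/h/Lo/t, e/W/h/Lo/p, e/W/g/Mid/t, e/W/g/Mid/p, e/W/g/Lo/t, e/W/g/Lo/p. Columns: fz, fy, kz, ky.
{b/D/h/Mid/t, b/D/h/Mid/p, b/D/h/Lo/t, b/D/h/Lo/p} → row (2,0) (2,0) (5,0) (5,0)
{b/D/g/Mid/t, b/D/g/Mid/p, b/D/g/Lo/t, b/D/g/Lo/p} → row (2,0) (2,0) (5,1) (5,1)
{b/W/h/Mid/t, b/W/h/Mid/p, b/W/h/Lo/t, b/W/h/Lo/p} → row (5,1) (5,1) (5,0) (5,0)
{b/W/g/Mid/t, b/W/g/Mid/p, b/W/g/Lo/t, b/W/g/Lo/p} → row (5,1) (5,1) (5,1) (5,1)
{e/D/h/Mid/t, e/D/g/Mid/t, e/W/h/Mid/t, e/W/g/Mid/t} → row (6,3) (2,3) (3,5) (3,5)
{e/D/h/Mid/p, e/D/g/Mid/p, e/W/h/Mid/p, e/W/g/Mid/p} → row (6,3) (1,4) (3,5) (3,5)
{e/D/h/Lo/t, e/D/h/Lo/p, e/D/g/Lo/t, e/D/g/Lo/p, e/W/h/Lo/t, e/W/h/Lo/p, e/W/g/Lo/t, e/W/g/Lo/p} → row (5,1) (5,1) (3,5) (3,5)
That's 7 distinct rows out of 32 strategies.

7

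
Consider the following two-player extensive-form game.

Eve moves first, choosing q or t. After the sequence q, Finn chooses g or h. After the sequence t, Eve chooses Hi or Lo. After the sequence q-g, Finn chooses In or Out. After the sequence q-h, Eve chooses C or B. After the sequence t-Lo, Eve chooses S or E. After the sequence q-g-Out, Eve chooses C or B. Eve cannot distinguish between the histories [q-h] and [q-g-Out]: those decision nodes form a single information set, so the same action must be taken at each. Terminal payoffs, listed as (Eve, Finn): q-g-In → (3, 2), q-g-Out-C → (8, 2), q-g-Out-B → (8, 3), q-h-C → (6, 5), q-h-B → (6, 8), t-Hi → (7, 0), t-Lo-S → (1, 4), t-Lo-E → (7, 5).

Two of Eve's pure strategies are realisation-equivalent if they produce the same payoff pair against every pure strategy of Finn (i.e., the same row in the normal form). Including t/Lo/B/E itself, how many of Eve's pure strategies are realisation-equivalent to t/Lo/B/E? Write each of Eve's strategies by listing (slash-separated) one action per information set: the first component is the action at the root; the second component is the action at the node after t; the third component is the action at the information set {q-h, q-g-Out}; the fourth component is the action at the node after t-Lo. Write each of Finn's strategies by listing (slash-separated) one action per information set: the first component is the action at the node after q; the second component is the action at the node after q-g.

2

Row for t/Lo/B/E (columns g/In, g/Out, h/In, h/Out): (7,5) (7,5) (7,5) (7,5).
Under t/Lo/B/E, Eve's choice at the information set {q-h, q-g-Out} can never be reached regardless of what Finn does, so varying those choices leaves every outcome unchanged.
Holding the reachable choices fixed and varying the unreachable one freely already gives 2 equivalent strategies.
No other strategy reproduces this row, so those 2 are the full class: t/Lo/C/E, t/Lo/B/E.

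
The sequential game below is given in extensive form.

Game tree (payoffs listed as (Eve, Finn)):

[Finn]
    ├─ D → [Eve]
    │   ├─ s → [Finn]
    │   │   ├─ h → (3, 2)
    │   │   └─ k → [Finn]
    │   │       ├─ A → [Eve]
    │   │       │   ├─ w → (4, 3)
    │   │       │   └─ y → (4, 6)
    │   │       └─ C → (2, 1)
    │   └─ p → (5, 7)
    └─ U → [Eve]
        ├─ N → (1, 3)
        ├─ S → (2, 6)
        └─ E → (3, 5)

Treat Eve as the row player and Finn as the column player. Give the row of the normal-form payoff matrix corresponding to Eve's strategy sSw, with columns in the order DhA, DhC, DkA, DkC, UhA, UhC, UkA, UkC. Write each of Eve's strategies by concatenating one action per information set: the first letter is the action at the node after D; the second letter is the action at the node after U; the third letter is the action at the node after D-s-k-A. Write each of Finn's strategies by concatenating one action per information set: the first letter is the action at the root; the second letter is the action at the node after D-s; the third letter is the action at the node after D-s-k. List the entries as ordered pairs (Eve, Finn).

vs DhA: Finn plays D → Eve plays s at [D] → Finn plays h at [D-s] → (3, 2)
vs DhC: Finn plays D → Eve plays s at [D] → Finn plays h at [D-s] → (3, 2)
vs DkA: Finn plays D → Eve plays s at [D] → Finn plays k at [D-s] → Finn plays A at [D-s-k] → Eve plays w at [D-s-k-A] → (4, 3)
vs DkC: Finn plays D → Eve plays s at [D] → Finn plays k at [D-s] → Finn plays C at [D-s-k] → (2, 1)
vs UhA: Finn plays U → Eve plays S at [U] → (2, 6)
vs UhC: Finn plays U → Eve plays S at [U] → (2, 6)
vs UkA: Finn plays U → Eve plays S at [U] → (2, 6)
vs UkC: Finn plays U → Eve plays S at [U] → (2, 6)

(3,2) (3,2) (4,3) (2,1) (2,6) (2,6) (2,6) (2,6)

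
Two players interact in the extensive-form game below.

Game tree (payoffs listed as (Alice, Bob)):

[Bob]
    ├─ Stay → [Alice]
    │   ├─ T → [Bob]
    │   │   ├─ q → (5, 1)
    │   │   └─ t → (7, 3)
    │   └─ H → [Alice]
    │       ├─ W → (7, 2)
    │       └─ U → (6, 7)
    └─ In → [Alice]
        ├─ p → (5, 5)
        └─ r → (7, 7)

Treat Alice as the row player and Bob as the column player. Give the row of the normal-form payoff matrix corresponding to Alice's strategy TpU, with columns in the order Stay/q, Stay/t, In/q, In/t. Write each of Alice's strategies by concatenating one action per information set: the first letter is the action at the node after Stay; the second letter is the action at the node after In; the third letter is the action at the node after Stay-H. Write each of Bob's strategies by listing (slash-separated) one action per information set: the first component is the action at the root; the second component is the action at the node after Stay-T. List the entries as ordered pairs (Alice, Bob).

(5,1) (7,3) (5,5) (5,5)

vs Stay/q: Bob plays Stay → Alice plays T at [Stay] → Bob plays q at [Stay-T] → (5, 1)
vs Stay/t: Bob plays Stay → Alice plays T at [Stay] → Bob plays t at [Stay-T] → (7, 3)
vs In/q: Bob plays In → Alice plays p at [In] → (5, 5)
vs In/t: Bob plays In → Alice plays p at [In] → (5, 5)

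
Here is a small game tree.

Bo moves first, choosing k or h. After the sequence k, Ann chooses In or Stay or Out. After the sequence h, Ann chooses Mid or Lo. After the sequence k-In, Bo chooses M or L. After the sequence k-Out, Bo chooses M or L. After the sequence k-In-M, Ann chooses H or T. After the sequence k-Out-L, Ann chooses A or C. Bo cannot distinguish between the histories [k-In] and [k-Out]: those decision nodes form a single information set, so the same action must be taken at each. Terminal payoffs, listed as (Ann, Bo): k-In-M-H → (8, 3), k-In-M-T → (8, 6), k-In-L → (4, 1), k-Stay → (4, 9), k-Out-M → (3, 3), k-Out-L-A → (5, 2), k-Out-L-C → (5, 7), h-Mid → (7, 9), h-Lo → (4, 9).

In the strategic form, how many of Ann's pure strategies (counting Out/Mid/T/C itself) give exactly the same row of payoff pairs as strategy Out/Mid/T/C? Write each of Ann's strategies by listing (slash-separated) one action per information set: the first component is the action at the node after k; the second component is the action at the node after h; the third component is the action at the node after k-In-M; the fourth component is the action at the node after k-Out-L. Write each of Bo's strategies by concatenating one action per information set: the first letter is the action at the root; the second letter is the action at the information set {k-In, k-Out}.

Row for Out/Mid/T/C (columns kM, kL, hM, hL): (3,3) (5,7) (7,9) (7,9).
Under Out/Mid/T/C, Ann's choice at the node after k-In-M can never be reached regardless of what Bo does, so varying those choices leaves every outcome unchanged.
Holding the reachable choices fixed and varying the unreachable one freely already gives 2 equivalent strategies.
No other strategy reproduces this row, so those 2 are the full class: Out/Mid/H/C, Out/Mid/T/C.

2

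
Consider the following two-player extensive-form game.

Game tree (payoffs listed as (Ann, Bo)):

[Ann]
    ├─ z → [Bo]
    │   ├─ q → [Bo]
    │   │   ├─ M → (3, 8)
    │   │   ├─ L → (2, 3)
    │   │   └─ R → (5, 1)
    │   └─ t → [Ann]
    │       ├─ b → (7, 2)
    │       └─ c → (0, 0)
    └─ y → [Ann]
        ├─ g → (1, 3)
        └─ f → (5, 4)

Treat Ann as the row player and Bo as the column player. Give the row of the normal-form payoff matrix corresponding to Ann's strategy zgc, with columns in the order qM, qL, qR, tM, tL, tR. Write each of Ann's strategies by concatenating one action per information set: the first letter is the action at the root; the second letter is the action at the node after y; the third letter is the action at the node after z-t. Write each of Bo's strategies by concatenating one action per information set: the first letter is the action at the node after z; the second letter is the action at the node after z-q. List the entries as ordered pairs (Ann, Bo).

vs qM: Ann plays z → Bo plays q at [z] → Bo plays M at [z-q] → (3, 8)
vs qL: Ann plays z → Bo plays q at [z] → Bo plays L at [z-q] → (2, 3)
vs qR: Ann plays z → Bo plays q at [z] → Bo plays R at [z-q] → (5, 1)
vs tM: Ann plays z → Bo plays t at [z] → Ann plays c at [z-t] → (0, 0)
vs tL: Ann plays z → Bo plays t at [z] → Ann plays c at [z-t] → (0, 0)
vs tR: Ann plays z → Bo plays t at [z] → Ann plays c at [z-t] → (0, 0)

(3,8) (2,3) (5,1) (0,0) (0,0) (0,0)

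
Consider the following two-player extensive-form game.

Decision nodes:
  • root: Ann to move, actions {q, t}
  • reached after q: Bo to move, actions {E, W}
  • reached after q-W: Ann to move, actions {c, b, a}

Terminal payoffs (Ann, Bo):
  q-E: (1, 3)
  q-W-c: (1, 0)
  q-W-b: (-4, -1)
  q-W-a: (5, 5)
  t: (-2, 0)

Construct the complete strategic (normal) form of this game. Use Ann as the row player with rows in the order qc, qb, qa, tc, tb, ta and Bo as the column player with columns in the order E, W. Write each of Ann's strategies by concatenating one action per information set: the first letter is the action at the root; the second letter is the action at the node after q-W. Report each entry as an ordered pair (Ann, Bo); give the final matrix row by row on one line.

Row qc: E→(1,3), W→(1,0)
Row qb: E→(1,3), W→(-4,-1)
Row qa: E→(1,3), W→(5,5)
Row tc: E→(-2,0), W→(-2,0)
Row tb: E→(-2,0), W→(-2,0)
Row ta: E→(-2,0), W→(-2,0)

qc: (1,3) (1,0) | qb: (1,3) (-4,-1) | qa: (1,3) (5,5) | tc: (-2,0) (-2,0) | tb: (-2,0) (-2,0) | ta: (-2,0) (-2,0)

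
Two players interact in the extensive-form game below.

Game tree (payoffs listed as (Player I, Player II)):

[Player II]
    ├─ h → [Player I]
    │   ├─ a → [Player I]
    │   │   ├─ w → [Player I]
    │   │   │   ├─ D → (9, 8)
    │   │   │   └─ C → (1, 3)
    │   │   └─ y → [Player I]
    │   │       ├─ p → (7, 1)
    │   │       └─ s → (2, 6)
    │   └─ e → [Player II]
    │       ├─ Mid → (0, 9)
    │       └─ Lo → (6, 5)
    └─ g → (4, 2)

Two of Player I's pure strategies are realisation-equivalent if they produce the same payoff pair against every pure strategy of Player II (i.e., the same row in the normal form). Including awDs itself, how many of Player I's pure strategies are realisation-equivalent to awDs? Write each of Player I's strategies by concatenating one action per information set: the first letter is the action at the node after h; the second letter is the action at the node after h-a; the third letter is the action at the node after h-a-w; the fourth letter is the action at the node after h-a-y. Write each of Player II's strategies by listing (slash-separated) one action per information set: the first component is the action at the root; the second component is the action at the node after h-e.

Row for awDs (columns h/Mid, h/Lo, g/Mid, g/Lo): (9,8) (9,8) (4,2) (4,2).
Under awDs, Player I's choice at the node after h-a-y can never be reached regardless of what Player II does, so varying those choices leaves every outcome unchanged.
Holding the reachable choices fixed and varying the unreachable one freely already gives 2 equivalent strategies.
No other strategy reproduces this row, so those 2 are the full class: awDp, awDs.

2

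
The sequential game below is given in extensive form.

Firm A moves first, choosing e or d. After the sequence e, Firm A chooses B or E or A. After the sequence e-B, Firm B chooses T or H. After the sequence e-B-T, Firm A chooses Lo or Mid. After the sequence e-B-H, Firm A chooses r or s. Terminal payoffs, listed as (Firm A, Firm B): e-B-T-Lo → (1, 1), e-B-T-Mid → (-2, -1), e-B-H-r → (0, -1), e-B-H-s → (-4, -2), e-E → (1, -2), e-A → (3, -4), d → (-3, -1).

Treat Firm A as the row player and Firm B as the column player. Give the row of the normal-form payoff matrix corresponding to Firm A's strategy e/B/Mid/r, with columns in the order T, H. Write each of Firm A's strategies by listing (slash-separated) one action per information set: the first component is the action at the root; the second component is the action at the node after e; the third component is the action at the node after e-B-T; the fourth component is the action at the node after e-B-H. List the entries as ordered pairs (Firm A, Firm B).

vs T: Firm A plays e → Firm A plays B at [e] → Firm B plays T at [e-B] → Firm A plays Mid at [e-B-T] → (-2, -1)
vs H: Firm A plays e → Firm A plays B at [e] → Firm B plays H at [e-B] → Firm A plays r at [e-B-H] → (0, -1)

(-2,-1) (0,-1)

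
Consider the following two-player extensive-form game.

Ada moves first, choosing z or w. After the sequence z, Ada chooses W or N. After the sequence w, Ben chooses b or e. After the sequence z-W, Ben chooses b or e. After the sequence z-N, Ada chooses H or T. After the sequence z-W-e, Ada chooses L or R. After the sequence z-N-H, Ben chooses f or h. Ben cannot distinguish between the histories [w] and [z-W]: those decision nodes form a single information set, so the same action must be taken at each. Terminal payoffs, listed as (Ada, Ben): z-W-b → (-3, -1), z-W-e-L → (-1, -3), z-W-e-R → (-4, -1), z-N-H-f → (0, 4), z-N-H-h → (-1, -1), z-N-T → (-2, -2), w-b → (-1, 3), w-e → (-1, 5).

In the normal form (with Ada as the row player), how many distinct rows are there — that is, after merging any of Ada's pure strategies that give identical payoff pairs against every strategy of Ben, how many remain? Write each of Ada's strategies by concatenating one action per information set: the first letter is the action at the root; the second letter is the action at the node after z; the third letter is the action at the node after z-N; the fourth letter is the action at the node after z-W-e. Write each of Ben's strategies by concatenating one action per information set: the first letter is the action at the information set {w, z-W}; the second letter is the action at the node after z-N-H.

5

Ada has 16 pure strategies: zWHL, zWHR, zWTL, zWTR, zNHL, zNHR, zNTL, zNTR, wWHL, wWHR, wWTL, wWTR, wNHL, wNHR, wNTL, wNTR. Columns: bf, bh, ef, eh.
{zWHL, zWTL} → row (-3,-1) (-3,-1) (-1,-3) (-1,-3)
{zWHR, zWTR} → row (-3,-1) (-3,-1) (-4,-1) (-4,-1)
{zNHL, zNHR} → row (0,4) (-1,-1) (0,4) (-1,-1)
{zNTL, zNTR} → row (-2,-2) (-2,-2) (-2,-2) (-2,-2)
{wWHL, wWHR, wWTL, wWTR, wNHL, wNHR, wNTL, wNTR} → row (-1,3) (-1,3) (-1,5) (-1,5)
That's 5 distinct rows out of 16 strategies.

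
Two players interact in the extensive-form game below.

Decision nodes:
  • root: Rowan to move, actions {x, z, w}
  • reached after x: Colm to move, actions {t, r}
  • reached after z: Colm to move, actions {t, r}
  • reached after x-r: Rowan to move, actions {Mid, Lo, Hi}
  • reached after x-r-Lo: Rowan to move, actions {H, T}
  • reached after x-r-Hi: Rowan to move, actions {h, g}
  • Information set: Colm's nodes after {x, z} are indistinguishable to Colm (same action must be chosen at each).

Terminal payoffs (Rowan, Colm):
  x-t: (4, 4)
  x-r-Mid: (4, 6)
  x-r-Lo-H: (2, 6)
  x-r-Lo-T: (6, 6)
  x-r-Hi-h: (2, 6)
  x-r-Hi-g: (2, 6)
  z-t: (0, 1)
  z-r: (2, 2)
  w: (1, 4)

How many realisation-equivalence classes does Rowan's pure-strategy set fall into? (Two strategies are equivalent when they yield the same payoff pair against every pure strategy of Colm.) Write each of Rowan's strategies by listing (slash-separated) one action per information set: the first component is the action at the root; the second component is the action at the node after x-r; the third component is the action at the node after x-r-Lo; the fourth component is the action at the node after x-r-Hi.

5

Rowan has 36 pure strategies: x/Mid/H/h, x/Mid/H/g, x/Mid/T/h, x/Mid/T/g, x/Lo/H/h, x/Lo/H/g, x/Lo/T/h, x/Lo/T/g, x/Hi/H/h, x/Hi/H/g, x/Hi/T/h, x/Hi/T/g, z/Mid/H/h, z/Mid/H/g, z/Mid/T/h, z/Mid/T/g, z/Lo/H/h, z/Lo/H/g, z/Lo/T/h, z/Lo/T/g, z/Hi/H/h, z/Hi/H/g, z/Hi/T/h, z/Hi/T/g, w/Mid/H/h, w/Mid/H/g, w/Mid/T/h, w/Mid/T/g, w/Lo/H/h, w/Lo/H/g, w/Lo/T/h, w/Lo/T/g, w/Hi/H/h, w/Hi/H/g, w/Hi/T/h, w/Hi/T/g. Columns: t, r.
{x/Mid/H/h, x/Mid/H/g, x/Mid/T/h, x/Mid/T/g} → row (4,4) (4,6)
{x/Lo/H/h, x/Lo/H/g, x/Hi/H/h, x/Hi/H/g, x/Hi/T/h, x/Hi/T/g} → row (4,4) (2,6)
{x/Lo/T/h, x/Lo/T/g} → row (4,4) (6,6)
{z/Mid/H/h, z/Mid/H/g, z/Mid/T/h, z/Mid/T/g, z/Lo/H/h, z/Lo/H/g, z/Lo/T/h, z/Lo/T/g, z/Hi/H/h, z/Hi/H/g, z/Hi/T/h, z/Hi/T/g} → row (0,1) (2,2)
{w/Mid/H/h, w/Mid/H/g, w/Mid/T/h, w/Mid/T/g, w/Lo/H/h, w/Lo/H/g, w/Lo/T/h, w/Lo/T/g, w/Hi/H/h, w/Hi/H/g, w/Hi/T/h, w/Hi/T/g} → row (1,4) (1,4)
That's 5 distinct rows out of 36 strategies.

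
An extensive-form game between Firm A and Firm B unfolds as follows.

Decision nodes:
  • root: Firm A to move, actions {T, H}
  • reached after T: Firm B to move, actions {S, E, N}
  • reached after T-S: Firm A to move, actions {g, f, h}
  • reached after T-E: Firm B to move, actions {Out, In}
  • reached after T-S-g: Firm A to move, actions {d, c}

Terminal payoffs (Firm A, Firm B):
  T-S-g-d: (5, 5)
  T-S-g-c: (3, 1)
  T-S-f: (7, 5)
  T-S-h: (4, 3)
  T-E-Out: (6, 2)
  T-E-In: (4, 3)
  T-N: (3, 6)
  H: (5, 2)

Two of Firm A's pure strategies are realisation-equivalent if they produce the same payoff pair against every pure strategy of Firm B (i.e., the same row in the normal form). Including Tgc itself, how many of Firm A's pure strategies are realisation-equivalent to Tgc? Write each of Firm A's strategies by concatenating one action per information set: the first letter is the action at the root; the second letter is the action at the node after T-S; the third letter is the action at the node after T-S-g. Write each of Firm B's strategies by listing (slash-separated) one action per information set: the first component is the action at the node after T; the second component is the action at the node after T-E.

Row for Tgc (columns S/Out, S/In, E/Out, E/In, N/Out, N/In): (3,1) (3,1) (6,2) (4,3) (3,6) (3,6).
Every one of Firm A's information sets is on the play path for some reply by Firm B when Firm A follows Tgc.
Changing the action at any of them therefore changes at least one column, so only Tgc itself gives this row.

1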